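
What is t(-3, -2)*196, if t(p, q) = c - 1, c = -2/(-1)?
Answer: 196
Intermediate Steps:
c = 2 (c = -2*(-1) = 2)
t(p, q) = 1 (t(p, q) = 2 - 1 = 1)
t(-3, -2)*196 = 1*196 = 196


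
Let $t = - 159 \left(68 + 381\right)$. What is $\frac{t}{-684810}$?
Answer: $\frac{23797}{228270} \approx 0.10425$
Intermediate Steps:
$t = -71391$ ($t = \left(-159\right) 449 = -71391$)
$\frac{t}{-684810} = - \frac{71391}{-684810} = \left(-71391\right) \left(- \frac{1}{684810}\right) = \frac{23797}{228270}$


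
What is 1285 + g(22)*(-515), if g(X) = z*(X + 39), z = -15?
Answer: 472510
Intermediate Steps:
g(X) = -585 - 15*X (g(X) = -15*(X + 39) = -15*(39 + X) = -585 - 15*X)
1285 + g(22)*(-515) = 1285 + (-585 - 15*22)*(-515) = 1285 + (-585 - 330)*(-515) = 1285 - 915*(-515) = 1285 + 471225 = 472510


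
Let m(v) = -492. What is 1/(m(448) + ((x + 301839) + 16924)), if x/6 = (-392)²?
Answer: 1/1240255 ≈ 8.0629e-7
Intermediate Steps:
x = 921984 (x = 6*(-392)² = 6*153664 = 921984)
1/(m(448) + ((x + 301839) + 16924)) = 1/(-492 + ((921984 + 301839) + 16924)) = 1/(-492 + (1223823 + 16924)) = 1/(-492 + 1240747) = 1/1240255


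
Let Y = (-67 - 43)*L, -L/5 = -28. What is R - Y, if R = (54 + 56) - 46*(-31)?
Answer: 16936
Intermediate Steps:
L = 140 (L = -5*(-28) = 140)
Y = -15400 (Y = (-67 - 43)*140 = -110*140 = -15400)
R = 1536 (R = 110 + 1426 = 1536)
R - Y = 1536 - 1*(-15400) = 1536 + 15400 = 16936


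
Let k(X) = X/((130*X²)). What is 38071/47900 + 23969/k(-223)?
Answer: -33283856710929/47900 ≈ -6.9486e+8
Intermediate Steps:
k(X) = 1/(130*X) (k(X) = X*(1/(130*X²)) = 1/(130*X))
38071/47900 + 23969/k(-223) = 38071/47900 + 23969/(((1/130)/(-223))) = 38071*(1/47900) + 23969/(((1/130)*(-1/223))) = 38071/47900 + 23969/(-1/28990) = 38071/47900 + 23969*(-28990) = 38071/47900 - 694861310 = -33283856710929/47900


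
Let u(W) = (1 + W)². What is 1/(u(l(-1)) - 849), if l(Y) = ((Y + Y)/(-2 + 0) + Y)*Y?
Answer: -1/848 ≈ -0.0011792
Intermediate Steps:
l(Y) = 0 (l(Y) = ((2*Y)/(-2) + Y)*Y = ((2*Y)*(-½) + Y)*Y = (-Y + Y)*Y = 0*Y = 0)
1/(u(l(-1)) - 849) = 1/((1 + 0)² - 849) = 1/(1² - 849) = 1/(1 - 849) = 1/(-848) = -1/848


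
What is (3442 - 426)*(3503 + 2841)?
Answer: 19133504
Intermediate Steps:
(3442 - 426)*(3503 + 2841) = 3016*6344 = 19133504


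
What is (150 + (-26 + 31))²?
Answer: 24025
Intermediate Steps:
(150 + (-26 + 31))² = (150 + 5)² = 155² = 24025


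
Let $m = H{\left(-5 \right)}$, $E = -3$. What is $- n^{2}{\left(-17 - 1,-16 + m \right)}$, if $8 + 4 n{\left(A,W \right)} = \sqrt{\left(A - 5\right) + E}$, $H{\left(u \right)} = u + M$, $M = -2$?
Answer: $- \frac{19}{8} + i \sqrt{26} \approx -2.375 + 5.099 i$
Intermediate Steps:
$H{\left(u \right)} = -2 + u$ ($H{\left(u \right)} = u - 2 = -2 + u$)
$m = -7$ ($m = -2 - 5 = -7$)
$n{\left(A,W \right)} = -2 + \frac{\sqrt{-8 + A}}{4}$ ($n{\left(A,W \right)} = -2 + \frac{\sqrt{\left(A - 5\right) - 3}}{4} = -2 + \frac{\sqrt{\left(-5 + A\right) - 3}}{4} = -2 + \frac{\sqrt{-8 + A}}{4}$)
$- n^{2}{\left(-17 - 1,-16 + m \right)} = - \left(-2 + \frac{\sqrt{-8 - 18}}{4}\right)^{2} = - \left(-2 + \frac{\sqrt{-26}}{4}\right)^{2} = - \left(-2 + \frac{i \sqrt{26}}{4}\right)^{2}$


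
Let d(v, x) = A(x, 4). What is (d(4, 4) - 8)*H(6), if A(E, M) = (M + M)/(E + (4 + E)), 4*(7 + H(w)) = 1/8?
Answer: 2453/48 ≈ 51.104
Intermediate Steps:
H(w) = -223/32 (H(w) = -7 + (¼)/8 = -7 + (¼)*(⅛) = -7 + 1/32 = -223/32)
A(E, M) = 2*M/(4 + 2*E) (A(E, M) = (2*M)/(4 + 2*E) = 2*M/(4 + 2*E))
d(v, x) = 4/(2 + x)
(d(4, 4) - 8)*H(6) = (4/(2 + 4) - 8)*(-223/32) = (4/6 - 8)*(-223/32) = (4*(⅙) - 8)*(-223/32) = (⅔ - 8)*(-223/32) = -22/3*(-223/32) = 2453/48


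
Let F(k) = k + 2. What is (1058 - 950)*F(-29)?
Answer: -2916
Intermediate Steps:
F(k) = 2 + k
(1058 - 950)*F(-29) = (1058 - 950)*(2 - 29) = 108*(-27) = -2916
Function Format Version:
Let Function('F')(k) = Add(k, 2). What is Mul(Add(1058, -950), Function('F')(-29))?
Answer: -2916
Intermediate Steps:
Function('F')(k) = Add(2, k)
Mul(Add(1058, -950), Function('F')(-29)) = Mul(Add(1058, -950), Add(2, -29)) = Mul(108, -27) = -2916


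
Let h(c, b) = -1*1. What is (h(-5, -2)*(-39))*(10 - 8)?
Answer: 78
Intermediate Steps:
h(c, b) = -1
(h(-5, -2)*(-39))*(10 - 8) = (-1*(-39))*(10 - 8) = 39*2 = 78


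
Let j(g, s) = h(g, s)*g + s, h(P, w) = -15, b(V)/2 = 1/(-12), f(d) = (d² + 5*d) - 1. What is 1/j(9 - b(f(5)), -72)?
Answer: -2/419 ≈ -0.0047733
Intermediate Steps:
f(d) = -1 + d² + 5*d
b(V) = -⅙ (b(V) = 2/(-12) = 2*(-1/12) = -⅙)
j(g, s) = s - 15*g (j(g, s) = -15*g + s = s - 15*g)
1/j(9 - b(f(5)), -72) = 1/(-72 - 15*(9 - 1*(-⅙))) = 1/(-72 - 15*(9 + ⅙)) = 1/(-72 - 15*55/6) = 1/(-72 - 275/2) = 1/(-419/2) = -2/419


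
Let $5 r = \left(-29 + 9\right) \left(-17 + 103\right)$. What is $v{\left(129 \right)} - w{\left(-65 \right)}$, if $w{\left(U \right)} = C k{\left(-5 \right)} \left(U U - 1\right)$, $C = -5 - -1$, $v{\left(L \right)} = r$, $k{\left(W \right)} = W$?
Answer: $-84824$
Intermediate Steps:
$r = -344$ ($r = \frac{\left(-29 + 9\right) \left(-17 + 103\right)}{5} = \frac{\left(-20\right) 86}{5} = \frac{1}{5} \left(-1720\right) = -344$)
$v{\left(L \right)} = -344$
$C = -4$ ($C = -5 + 1 = -4$)
$w{\left(U \right)} = -20 + 20 U^{2}$ ($w{\left(U \right)} = - 4 \left(- 5 \left(U U - 1\right)\right) = - 4 \left(- 5 \left(U^{2} - 1\right)\right) = - 4 \left(- 5 \left(-1 + U^{2}\right)\right) = - 4 \left(5 - 5 U^{2}\right) = -20 + 20 U^{2}$)
$v{\left(129 \right)} - w{\left(-65 \right)} = -344 - \left(-20 + 20 \left(-65\right)^{2}\right) = -344 - \left(-20 + 20 \cdot 4225\right) = -344 - \left(-20 + 84500\right) = -344 - 84480 = -84824$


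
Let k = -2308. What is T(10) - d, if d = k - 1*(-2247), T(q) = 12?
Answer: 73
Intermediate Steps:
d = -61 (d = -2308 - 1*(-2247) = -2308 + 2247 = -61)
T(10) - d = 12 - 1*(-61) = 12 + 61 = 73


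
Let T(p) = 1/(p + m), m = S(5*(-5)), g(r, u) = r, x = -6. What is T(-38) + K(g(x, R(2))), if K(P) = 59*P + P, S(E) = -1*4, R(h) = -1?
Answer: -15121/42 ≈ -360.02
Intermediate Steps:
S(E) = -4
m = -4
K(P) = 60*P
T(p) = 1/(-4 + p) (T(p) = 1/(p - 4) = 1/(-4 + p))
T(-38) + K(g(x, R(2))) = 1/(-4 - 38) + 60*(-6) = 1/(-42) - 360 = -1/42 - 360 = -15121/42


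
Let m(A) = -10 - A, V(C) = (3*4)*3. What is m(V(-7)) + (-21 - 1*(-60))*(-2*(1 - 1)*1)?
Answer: -46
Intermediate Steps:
V(C) = 36 (V(C) = 12*3 = 36)
m(V(-7)) + (-21 - 1*(-60))*(-2*(1 - 1)*1) = (-10 - 1*36) + (-21 - 1*(-60))*(-2*(1 - 1)*1) = (-10 - 36) + (-21 + 60)*(-2*0*1) = -46 + 39*(0*1) = -46 + 39*0 = -46 + 0 = -46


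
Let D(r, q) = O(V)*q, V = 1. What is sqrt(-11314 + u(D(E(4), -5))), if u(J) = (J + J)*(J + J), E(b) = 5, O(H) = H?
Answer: 3*I*sqrt(1246) ≈ 105.9*I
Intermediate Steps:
D(r, q) = q (D(r, q) = 1*q = q)
u(J) = 4*J**2 (u(J) = (2*J)*(2*J) = 4*J**2)
sqrt(-11314 + u(D(E(4), -5))) = sqrt(-11314 + 4*(-5)**2) = sqrt(-11314 + 4*25) = sqrt(-11314 + 100) = sqrt(-11214) = 3*I*sqrt(1246)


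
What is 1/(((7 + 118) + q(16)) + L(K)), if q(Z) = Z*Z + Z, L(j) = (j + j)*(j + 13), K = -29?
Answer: 1/1325 ≈ 0.00075472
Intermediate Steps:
L(j) = 2*j*(13 + j) (L(j) = (2*j)*(13 + j) = 2*j*(13 + j))
q(Z) = Z + Z**2 (q(Z) = Z**2 + Z = Z + Z**2)
1/(((7 + 118) + q(16)) + L(K)) = 1/(((7 + 118) + 16*(1 + 16)) + 2*(-29)*(13 - 29)) = 1/((125 + 16*17) + 2*(-29)*(-16)) = 1/((125 + 272) + 928) = 1/(397 + 928) = 1/1325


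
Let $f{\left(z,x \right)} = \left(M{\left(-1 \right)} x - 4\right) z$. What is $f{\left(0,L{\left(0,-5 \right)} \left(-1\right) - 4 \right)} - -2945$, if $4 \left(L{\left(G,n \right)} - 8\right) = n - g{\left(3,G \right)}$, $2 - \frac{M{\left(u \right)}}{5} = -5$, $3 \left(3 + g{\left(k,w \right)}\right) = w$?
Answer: $2945$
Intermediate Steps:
$g{\left(k,w \right)} = -3 + \frac{w}{3}$
$M{\left(u \right)} = 35$ ($M{\left(u \right)} = 10 - -25 = 10 + 25 = 35$)
$L{\left(G,n \right)} = \frac{35}{4} - \frac{G}{12} + \frac{n}{4}$ ($L{\left(G,n \right)} = 8 + \frac{n - \left(-3 + \frac{G}{3}\right)}{4} = 8 + \frac{3 + n - \frac{G}{3}}{4} = 8 + \left(\frac{3}{4} - \frac{G}{12} + \frac{n}{4}\right) = \frac{35}{4} - \frac{G}{12} + \frac{n}{4}$)
$f{\left(z,x \right)} = z \left(-4 + 35 x\right)$ ($f{\left(z,x \right)} = \left(35 x - 4\right) z = \left(-4 + 35 x\right) z = z \left(-4 + 35 x\right)$)
$f{\left(0,L{\left(0,-5 \right)} \left(-1\right) - 4 \right)} - -2945 = 0 \left(-4 + 35 \left(\left(\frac{35}{4} - 0 + \frac{1}{4} \left(-5\right)\right) \left(-1\right) - 4\right)\right) - -2945 = 0 \left(-4 + 35 \left(\left(\frac{35}{4} + 0 - \frac{5}{4}\right) \left(-1\right) - 4\right)\right) + 2945 = 0 \left(-4 + 35 \left(\frac{15}{2} \left(-1\right) - 4\right)\right) + 2945 = 0 \left(-4 + 35 \left(- \frac{15}{2} - 4\right)\right) + 2945 = 0 \left(-4 + 35 \left(- \frac{23}{2}\right)\right) + 2945 = 0 \left(-4 - \frac{805}{2}\right) + 2945 = 0 \left(- \frac{813}{2}\right) + 2945 = 0 + 2945 = 2945$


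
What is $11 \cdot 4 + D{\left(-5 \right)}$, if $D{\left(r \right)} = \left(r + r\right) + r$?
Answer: $29$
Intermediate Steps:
$D{\left(r \right)} = 3 r$ ($D{\left(r \right)} = 2 r + r = 3 r$)
$11 \cdot 4 + D{\left(-5 \right)} = 11 \cdot 4 + 3 \left(-5\right) = 44 - 15 = 29$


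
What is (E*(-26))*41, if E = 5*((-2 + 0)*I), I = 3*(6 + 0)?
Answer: 191880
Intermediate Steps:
I = 18 (I = 3*6 = 18)
E = -180 (E = 5*((-2 + 0)*18) = 5*(-2*18) = 5*(-36) = -180)
(E*(-26))*41 = -180*(-26)*41 = 4680*41 = 191880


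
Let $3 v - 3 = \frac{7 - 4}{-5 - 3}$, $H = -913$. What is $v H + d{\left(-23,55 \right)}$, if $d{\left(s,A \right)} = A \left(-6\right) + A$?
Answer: $- \frac{8591}{8} \approx -1073.9$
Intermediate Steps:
$v = \frac{7}{8}$ ($v = 1 + \frac{\left(7 - 4\right) \frac{1}{-5 - 3}}{3} = 1 + \frac{3 \frac{1}{-8}}{3} = 1 + \frac{3 \left(- \frac{1}{8}\right)}{3} = 1 + \frac{1}{3} \left(- \frac{3}{8}\right) = 1 - \frac{1}{8} = \frac{7}{8} \approx 0.875$)
$d{\left(s,A \right)} = - 5 A$ ($d{\left(s,A \right)} = - 6 A + A = - 5 A$)
$v H + d{\left(-23,55 \right)} = \frac{7}{8} \left(-913\right) - 275 = - \frac{6391}{8} - 275 = - \frac{8591}{8}$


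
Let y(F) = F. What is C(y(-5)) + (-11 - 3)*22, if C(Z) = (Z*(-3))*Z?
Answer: -383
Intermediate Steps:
C(Z) = -3*Z² (C(Z) = (-3*Z)*Z = -3*Z²)
C(y(-5)) + (-11 - 3)*22 = -3*(-5)² + (-11 - 3)*22 = -3*25 - 14*22 = -75 - 308 = -383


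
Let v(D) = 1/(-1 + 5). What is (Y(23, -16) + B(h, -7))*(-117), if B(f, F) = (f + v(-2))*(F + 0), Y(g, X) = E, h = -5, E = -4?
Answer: -13689/4 ≈ -3422.3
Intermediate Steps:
v(D) = 1/4
Y(g, X) = -4
B(f, F) = F*(1/4 + f) (B(f, F) = (f + 1/4)*(F + 0) = (1/4 + f)*F = F*(1/4 + f))
(Y(23, -16) + B(h, -7))*(-117) = (-4 - 7*(1/4 - 5))*(-117) = (-4 - 7*(-19/4))*(-117) = (-4 + 133/4)*(-117) = (117/4)*(-117) = -13689/4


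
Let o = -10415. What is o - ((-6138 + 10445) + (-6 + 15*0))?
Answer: -14716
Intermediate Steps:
o - ((-6138 + 10445) + (-6 + 15*0)) = -10415 - ((-6138 + 10445) + (-6 + 15*0)) = -10415 - (4307 + (-6 + 0)) = -10415 - (4307 - 6) = -10415 - 1*4301 = -10415 - 4301 = -14716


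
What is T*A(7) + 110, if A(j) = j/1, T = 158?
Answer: 1216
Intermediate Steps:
A(j) = j (A(j) = j*1 = j)
T*A(7) + 110 = 158*7 + 110 = 1106 + 110 = 1216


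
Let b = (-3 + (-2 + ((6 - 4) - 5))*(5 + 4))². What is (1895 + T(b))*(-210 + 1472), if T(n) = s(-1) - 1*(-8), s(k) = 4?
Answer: 2406634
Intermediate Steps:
b = 2304 (b = (-3 + (-2 + (2 - 5))*9)² = (-3 + (-2 - 3)*9)² = (-3 - 5*9)² = (-3 - 45)² = (-48)² = 2304)
T(n) = 12 (T(n) = 4 - 1*(-8) = 4 + 8 = 12)
(1895 + T(b))*(-210 + 1472) = (1895 + 12)*(-210 + 1472) = 1907*1262 = 2406634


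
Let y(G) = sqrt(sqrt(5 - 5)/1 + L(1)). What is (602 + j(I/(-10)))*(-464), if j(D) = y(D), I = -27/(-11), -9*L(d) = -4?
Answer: -838912/3 ≈ -2.7964e+5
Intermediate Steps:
L(d) = 4/9 (L(d) = -1/9*(-4) = 4/9)
I = 27/11 (I = -27*(-1/11) = 27/11 ≈ 2.4545)
y(G) = 2/3 (y(G) = sqrt(sqrt(5 - 5)/1 + 4/9) = sqrt(sqrt(0)*1 + 4/9) = sqrt(0*1 + 4/9) = sqrt(0 + 4/9) = sqrt(4/9) = 2/3)
j(D) = 2/3
(602 + j(I/(-10)))*(-464) = (602 + 2/3)*(-464) = (1808/3)*(-464) = -838912/3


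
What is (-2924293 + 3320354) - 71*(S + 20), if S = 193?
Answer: 380938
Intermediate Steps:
(-2924293 + 3320354) - 71*(S + 20) = (-2924293 + 3320354) - 71*(193 + 20) = 396061 - 71*213 = 396061 - 15123 = 380938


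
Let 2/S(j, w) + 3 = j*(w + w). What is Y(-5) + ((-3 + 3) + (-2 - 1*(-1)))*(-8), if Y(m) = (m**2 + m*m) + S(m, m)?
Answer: 2728/47 ≈ 58.043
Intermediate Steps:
S(j, w) = 2/(-3 + 2*j*w) (S(j, w) = 2/(-3 + j*(w + w)) = 2/(-3 + j*(2*w)) = 2/(-3 + 2*j*w))
Y(m) = 2*m**2 + 2/(-3 + 2*m**2) (Y(m) = (m**2 + m*m) + 2/(-3 + 2*m*m) = (m**2 + m**2) + 2/(-3 + 2*m**2) = 2*m**2 + 2/(-3 + 2*m**2))
Y(-5) + ((-3 + 3) + (-2 - 1*(-1)))*(-8) = 2*(1 - 3*(-5)**2 + 2*(-5)**4)/(-3 + 2*(-5)**2) + ((-3 + 3) + (-2 - 1*(-1)))*(-8) = 2*(1 - 3*25 + 2*625)/(-3 + 2*25) + (0 + (-2 + 1))*(-8) = 2*(1 - 75 + 1250)/(-3 + 50) + (0 - 1)*(-8) = 2*1176/47 - 1*(-8) = 2*(1/47)*1176 + 8 = 2352/47 + 8 = 2728/47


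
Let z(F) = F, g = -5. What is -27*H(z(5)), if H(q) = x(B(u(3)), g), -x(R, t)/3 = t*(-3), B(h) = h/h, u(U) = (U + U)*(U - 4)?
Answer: 1215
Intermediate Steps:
u(U) = 2*U*(-4 + U) (u(U) = (2*U)*(-4 + U) = 2*U*(-4 + U))
B(h) = 1
x(R, t) = 9*t (x(R, t) = -3*t*(-3) = -(-9)*t = 9*t)
H(q) = -45 (H(q) = 9*(-5) = -45)
-27*H(z(5)) = -27*(-45) = 1215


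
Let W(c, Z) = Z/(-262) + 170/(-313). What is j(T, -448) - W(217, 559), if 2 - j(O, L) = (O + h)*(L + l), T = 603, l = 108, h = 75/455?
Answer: 1530424311749/7462546 ≈ 2.0508e+5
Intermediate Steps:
h = 15/91 (h = 75*(1/455) = 15/91 ≈ 0.16484)
j(O, L) = 2 - (108 + L)*(15/91 + O) (j(O, L) = 2 - (O + 15/91)*(L + 108) = 2 - (15/91 + O)*(108 + L) = 2 - (108 + L)*(15/91 + O))
W(c, Z) = -170/313 - Z/262 (W(c, Z) = Z*(-1/262) + 170*(-1/313) = -Z/262 - 170/313 = -170/313 - Z/262)
j(T, -448) - W(217, 559) = (-1438/91 - 108*603 - 15/91*(-448) - 1*(-448)*603) - (-170/313 - 1/262*559) = (-1438/91 - 65124 + 960/13 + 270144) - (-170/313 - 559/262) = 18662102/91 - 1*(-219507/82006) = 18662102/91 + 219507/82006 = 1530424311749/7462546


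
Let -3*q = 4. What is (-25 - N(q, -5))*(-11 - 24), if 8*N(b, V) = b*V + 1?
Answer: 21805/24 ≈ 908.54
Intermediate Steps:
q = -4/3 (q = -⅓*4 = -4/3 ≈ -1.3333)
N(b, V) = ⅛ + V*b/8 (N(b, V) = (b*V + 1)/8 = (V*b + 1)/8 = (1 + V*b)/8 = ⅛ + V*b/8)
(-25 - N(q, -5))*(-11 - 24) = (-25 - (⅛ + (⅛)*(-5)*(-4/3)))*(-11 - 24) = (-25 - (⅛ + ⅚))*(-35) = (-25 - 1*23/24)*(-35) = (-25 - 23/24)*(-35) = -623/24*(-35) = 21805/24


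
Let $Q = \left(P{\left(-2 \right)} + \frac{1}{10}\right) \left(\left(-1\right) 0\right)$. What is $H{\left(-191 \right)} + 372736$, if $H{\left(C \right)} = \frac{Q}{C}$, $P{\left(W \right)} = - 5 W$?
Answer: $372736$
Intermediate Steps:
$Q = 0$ ($Q = \left(\left(-5\right) \left(-2\right) + \frac{1}{10}\right) \left(\left(-1\right) 0\right) = \left(10 + \frac{1}{10}\right) 0 = \frac{101}{10} \cdot 0 = 0$)
$H{\left(C \right)} = 0$ ($H{\left(C \right)} = \frac{0}{C} = 0$)
$H{\left(-191 \right)} + 372736 = 0 + 372736 = 372736$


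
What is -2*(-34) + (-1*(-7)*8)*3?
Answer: 236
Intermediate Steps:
-2*(-34) + (-1*(-7)*8)*3 = 68 + (7*8)*3 = 68 + 56*3 = 68 + 168 = 236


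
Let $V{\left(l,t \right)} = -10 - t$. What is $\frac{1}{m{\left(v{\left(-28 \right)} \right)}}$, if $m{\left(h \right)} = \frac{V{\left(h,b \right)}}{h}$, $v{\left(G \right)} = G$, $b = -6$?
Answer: $7$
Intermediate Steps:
$m{\left(h \right)} = - \frac{4}{h}$ ($m{\left(h \right)} = \frac{-10 - -6}{h} = \frac{-10 + 6}{h} = - \frac{4}{h}$)
$\frac{1}{m{\left(v{\left(-28 \right)} \right)}} = \frac{1}{\left(-4\right) \frac{1}{-28}} = \frac{1}{\left(-4\right) \left(- \frac{1}{28}\right)} = \frac{1}{\frac{1}{7}} = 7$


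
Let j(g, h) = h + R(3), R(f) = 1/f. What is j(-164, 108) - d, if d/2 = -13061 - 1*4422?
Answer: 105223/3 ≈ 35074.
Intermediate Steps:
j(g, h) = 1/3 + h (j(g, h) = h + 1/3 = 1/3 + h)
d = -34966 (d = 2*(-13061 - 1*4422) = 2*(-13061 - 4422) = 2*(-17483) = -34966)
j(-164, 108) - d = (1/3 + 108) - 1*(-34966) = 325/3 + 34966 = 105223/3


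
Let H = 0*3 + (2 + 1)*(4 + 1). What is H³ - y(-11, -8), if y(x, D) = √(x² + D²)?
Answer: 3375 - √185 ≈ 3361.4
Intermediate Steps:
H = 15 (H = 0 + 3*5 = 0 + 15 = 15)
y(x, D) = √(D² + x²)
H³ - y(-11, -8) = 15³ - √((-8)² + (-11)²) = 3375 - √(64 + 121) = 3375 - √185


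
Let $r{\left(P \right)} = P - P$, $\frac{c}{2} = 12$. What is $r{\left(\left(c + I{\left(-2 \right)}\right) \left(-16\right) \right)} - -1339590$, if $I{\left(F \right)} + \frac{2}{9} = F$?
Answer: $1339590$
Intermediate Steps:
$c = 24$ ($c = 2 \cdot 12 = 24$)
$I{\left(F \right)} = - \frac{2}{9} + F$
$r{\left(P \right)} = 0$
$r{\left(\left(c + I{\left(-2 \right)}\right) \left(-16\right) \right)} - -1339590 = 0 - -1339590 = 0 + 1339590 = 1339590$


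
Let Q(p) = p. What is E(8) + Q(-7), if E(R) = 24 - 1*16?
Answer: 1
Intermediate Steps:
E(R) = 8 (E(R) = 24 - 16 = 8)
E(8) + Q(-7) = 8 - 7 = 1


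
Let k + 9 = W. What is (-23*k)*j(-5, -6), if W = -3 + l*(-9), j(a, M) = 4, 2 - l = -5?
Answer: 6900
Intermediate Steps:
l = 7 (l = 2 - 1*(-5) = 2 + 5 = 7)
W = -66 (W = -3 + 7*(-9) = -3 - 63 = -66)
k = -75 (k = -9 - 66 = -75)
(-23*k)*j(-5, -6) = -23*(-75)*4 = 1725*4 = 6900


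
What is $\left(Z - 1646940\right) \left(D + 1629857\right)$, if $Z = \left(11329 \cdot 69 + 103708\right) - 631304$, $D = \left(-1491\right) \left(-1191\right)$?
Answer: $-4743491803730$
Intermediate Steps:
$D = 1775781$
$Z = 254105$ ($Z = \left(781701 + 103708\right) - 631304 = 885409 - 631304 = 254105$)
$\left(Z - 1646940\right) \left(D + 1629857\right) = \left(254105 - 1646940\right) \left(1775781 + 1629857\right) = \left(-1392835\right) 3405638 = -4743491803730$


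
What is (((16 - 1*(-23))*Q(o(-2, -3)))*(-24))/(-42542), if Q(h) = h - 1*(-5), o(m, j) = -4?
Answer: 468/21271 ≈ 0.022002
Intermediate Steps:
Q(h) = 5 + h (Q(h) = h + 5 = 5 + h)
(((16 - 1*(-23))*Q(o(-2, -3)))*(-24))/(-42542) = (((16 - 1*(-23))*(5 - 4))*(-24))/(-42542) = (((16 + 23)*1)*(-24))*(-1/42542) = ((39*1)*(-24))*(-1/42542) = (39*(-24))*(-1/42542) = -936*(-1/42542) = 468/21271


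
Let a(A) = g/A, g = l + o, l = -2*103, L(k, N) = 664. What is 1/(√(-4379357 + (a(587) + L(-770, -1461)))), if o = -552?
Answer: -I*√1508762313263/2570293549 ≈ -0.00047789*I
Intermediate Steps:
l = -206
g = -758 (g = -206 - 552 = -758)
a(A) = -758/A
1/(√(-4379357 + (a(587) + L(-770, -1461)))) = 1/(√(-4379357 + (-758/587 + 664))) = 1/(√(-4379357 + 389010/587)) = 1/(√(-2570293549/587)) = 1/(I*√1508762313263/587) = -I*√1508762313263/2570293549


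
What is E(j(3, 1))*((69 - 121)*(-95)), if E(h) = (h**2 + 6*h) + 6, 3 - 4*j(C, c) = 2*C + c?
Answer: 4940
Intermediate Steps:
j(C, c) = 3/4 - C/2 - c/4 (j(C, c) = 3/4 - (2*C + c)/4 = 3/4 - (c + 2*C)/4 = 3/4 + (-C/2 - c/4) = 3/4 - C/2 - c/4)
E(h) = 6 + h**2 + 6*h
E(j(3, 1))*((69 - 121)*(-95)) = (6 + (3/4 - 1/2*3 - 1/4*1)**2 + 6*(3/4 - 1/2*3 - 1/4*1))*((69 - 121)*(-95)) = (6 + (3/4 - 3/2 - 1/4)**2 + 6*(3/4 - 3/2 - 1/4))*(-52*(-95)) = (6 + (-1)**2 + 6*(-1))*4940 = (6 + 1 - 6)*4940 = 1*4940 = 4940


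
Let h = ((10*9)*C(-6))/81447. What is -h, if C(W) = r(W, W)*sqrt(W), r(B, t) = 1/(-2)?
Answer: 15*I*sqrt(6)/27149 ≈ 0.0013534*I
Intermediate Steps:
r(B, t) = -1/2
C(W) = -sqrt(W)/2
h = -15*I*sqrt(6)/27149 (h = ((10*9)*(-I*sqrt(6)/2))/81447 = (90*(-I*sqrt(6)/2))*(1/81447) = -45*I*sqrt(6)*(1/81447) = -15*I*sqrt(6)/27149 ≈ -0.0013534*I)
-h = -(-15)*I*sqrt(6)/27149 = 15*I*sqrt(6)/27149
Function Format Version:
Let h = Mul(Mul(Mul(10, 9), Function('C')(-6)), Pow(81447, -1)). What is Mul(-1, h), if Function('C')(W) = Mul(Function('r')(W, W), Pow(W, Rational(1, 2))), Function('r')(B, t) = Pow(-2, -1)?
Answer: Mul(Rational(15, 27149), I, Pow(6, Rational(1, 2))) ≈ Mul(0.0013534, I)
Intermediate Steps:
Function('r')(B, t) = Rational(-1, 2)
Function('C')(W) = Mul(Rational(-1, 2), Pow(W, Rational(1, 2)))
h = Mul(Rational(-15, 27149), I, Pow(6, Rational(1, 2))) (h = Mul(Mul(Mul(10, 9), Mul(Rational(-1, 2), Pow(-6, Rational(1, 2)))), Pow(81447, -1)) = Mul(Mul(90, Mul(Rational(-1, 2), Mul(I, Pow(6, Rational(1, 2))))), Rational(1, 81447)) = Mul(Mul(90, Mul(Rational(-1, 2), I, Pow(6, Rational(1, 2)))), Rational(1, 81447)) = Mul(Mul(-45, I, Pow(6, Rational(1, 2))), Rational(1, 81447)) = Mul(Rational(-15, 27149), I, Pow(6, Rational(1, 2))) ≈ Mul(-0.0013534, I))
Mul(-1, h) = Mul(-1, Mul(Rational(-15, 27149), I, Pow(6, Rational(1, 2)))) = Mul(Rational(15, 27149), I, Pow(6, Rational(1, 2)))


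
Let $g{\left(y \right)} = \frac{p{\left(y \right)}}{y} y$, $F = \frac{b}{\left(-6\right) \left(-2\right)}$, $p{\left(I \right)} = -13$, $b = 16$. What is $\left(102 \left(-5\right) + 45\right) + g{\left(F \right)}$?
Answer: $-478$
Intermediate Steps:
$F = \frac{4}{3}$ ($F = \frac{16}{\left(-6\right) \left(-2\right)} = \frac{16}{12} = 16 \cdot \frac{1}{12} = \frac{4}{3} \approx 1.3333$)
$g{\left(y \right)} = -13$ ($g{\left(y \right)} = - \frac{13}{y} y = -13$)
$\left(102 \left(-5\right) + 45\right) + g{\left(F \right)} = \left(102 \left(-5\right) + 45\right) - 13 = \left(-510 + 45\right) - 13 = -465 - 13 = -478$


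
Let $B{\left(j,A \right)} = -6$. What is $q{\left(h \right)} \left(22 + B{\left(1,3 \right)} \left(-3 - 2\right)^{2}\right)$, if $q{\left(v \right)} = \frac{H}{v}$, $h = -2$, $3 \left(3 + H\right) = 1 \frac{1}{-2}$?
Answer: $- \frac{608}{3} \approx -202.67$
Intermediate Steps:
$H = - \frac{19}{6}$ ($H = -3 + \frac{1 \frac{1}{-2}}{3} = -3 + \frac{1 \left(- \frac{1}{2}\right)}{3} = -3 + \frac{1}{3} \left(- \frac{1}{2}\right) = -3 - \frac{1}{6} = - \frac{19}{6} \approx -3.1667$)
$q{\left(v \right)} = - \frac{19}{6 v}$
$q{\left(h \right)} \left(22 + B{\left(1,3 \right)} \left(-3 - 2\right)^{2}\right) = - \frac{19}{6 \left(-2\right)} \left(22 - 6 \left(-3 - 2\right)^{2}\right) = \left(- \frac{19}{6}\right) \left(- \frac{1}{2}\right) \left(22 - 6 \left(-5\right)^{2}\right) = \frac{19 \left(22 - 150\right)}{12} = \frac{19}{12} \left(-128\right) = - \frac{608}{3}$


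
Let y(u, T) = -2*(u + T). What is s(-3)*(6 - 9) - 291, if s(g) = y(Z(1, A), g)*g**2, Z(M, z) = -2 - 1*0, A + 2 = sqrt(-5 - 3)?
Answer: -561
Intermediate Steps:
A = -2 + 2*I*sqrt(2) (A = -2 + sqrt(-5 - 3) = -2 + sqrt(-8) = -2 + 2*I*sqrt(2) ≈ -2.0 + 2.8284*I)
Z(M, z) = -2 (Z(M, z) = -2 + 0 = -2)
y(u, T) = -2*T - 2*u (y(u, T) = -2*(T + u) = -2*T - 2*u)
s(g) = g**2*(4 - 2*g) (s(g) = (-2*g - 2*(-2))*g**2 = (-2*g + 4)*g**2 = (4 - 2*g)*g**2 = g**2*(4 - 2*g))
s(-3)*(6 - 9) - 291 = (2*(-3)**2*(2 - 1*(-3)))*(6 - 9) - 291 = (2*9*(2 + 3))*(-3) - 291 = (2*9*5)*(-3) - 291 = 90*(-3) - 291 = -270 - 291 = -561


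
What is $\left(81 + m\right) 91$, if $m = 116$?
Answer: $17927$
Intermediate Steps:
$\left(81 + m\right) 91 = \left(81 + 116\right) 91 = 197 \cdot 91 = 17927$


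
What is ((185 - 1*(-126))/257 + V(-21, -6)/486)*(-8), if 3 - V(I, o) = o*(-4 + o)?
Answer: -181996/20817 ≈ -8.7427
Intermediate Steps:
V(I, o) = 3 - o*(-4 + o)
((185 - 1*(-126))/257 + V(-21, -6)/486)*(-8) = ((185 - 1*(-126))/257 + (3 - 1*(-6)² + 4*(-6))/486)*(-8) = ((185 + 126)*(1/257) + (3 - 1*36 - 24)*(1/486))*(-8) = (311*(1/257) + (3 - 36 - 24)*(1/486))*(-8) = (311/257 - 57*1/486)*(-8) = (311/257 - 19/162)*(-8) = (45499/41634)*(-8) = -181996/20817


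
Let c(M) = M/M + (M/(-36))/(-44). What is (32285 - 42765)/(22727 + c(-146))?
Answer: -8300160/18000503 ≈ -0.46111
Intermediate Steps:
c(M) = 1 + M/1584 (c(M) = 1 + (M*(-1/36))*(-1/44) = 1 - M/36*(-1/44) = 1 + M/1584)
(32285 - 42765)/(22727 + c(-146)) = (32285 - 42765)/(22727 + (1 + (1/1584)*(-146))) = -10480/(22727 + (1 - 73/792)) = -10480/(22727 + 719/792) = -10480/18000503/792 = -10480*792/18000503 = -8300160/18000503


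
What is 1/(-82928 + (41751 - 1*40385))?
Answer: -1/81562 ≈ -1.2261e-5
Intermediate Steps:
1/(-82928 + (41751 - 1*40385)) = 1/(-82928 + (41751 - 40385)) = 1/(-82928 + 1366) = 1/(-81562) = -1/81562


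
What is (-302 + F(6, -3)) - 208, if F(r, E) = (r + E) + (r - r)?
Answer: -507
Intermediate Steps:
F(r, E) = E + r (F(r, E) = (E + r) + 0 = E + r)
(-302 + F(6, -3)) - 208 = (-302 + (-3 + 6)) - 208 = (-302 + 3) - 208 = -299 - 208 = -507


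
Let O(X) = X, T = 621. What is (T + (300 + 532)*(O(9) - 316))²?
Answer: 64924568809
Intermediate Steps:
(T + (300 + 532)*(O(9) - 316))² = (621 + (300 + 532)*(9 - 316))² = (621 + 832*(-307))² = (621 - 255424)² = (-254803)² = 64924568809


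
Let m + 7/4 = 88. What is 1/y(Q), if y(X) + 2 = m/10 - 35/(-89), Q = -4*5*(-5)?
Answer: 712/4997 ≈ 0.14249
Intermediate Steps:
m = 345/4 (m = -7/4 + 88 = 345/4 ≈ 86.250)
Q = 100 (Q = -20*(-5) = 100)
y(X) = 4997/712 (y(X) = -2 + ((345/4)/10 - 35/(-89)) = -2 + ((345/4)*(1/10) - 35*(-1/89)) = -2 + (69/8 + 35/89) = -2 + 6421/712 = 4997/712)
1/y(Q) = 1/(4997/712) = 712/4997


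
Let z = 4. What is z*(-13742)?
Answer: -54968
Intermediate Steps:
z*(-13742) = 4*(-13742) = -54968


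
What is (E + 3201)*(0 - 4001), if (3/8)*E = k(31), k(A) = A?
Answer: -39413851/3 ≈ -1.3138e+7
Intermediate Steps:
E = 248/3 (E = (8/3)*31 = 248/3 ≈ 82.667)
(E + 3201)*(0 - 4001) = (248/3 + 3201)*(0 - 4001) = (9851/3)*(-4001) = -39413851/3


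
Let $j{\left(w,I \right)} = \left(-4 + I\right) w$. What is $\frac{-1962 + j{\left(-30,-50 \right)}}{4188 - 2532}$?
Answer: $- \frac{19}{92} \approx -0.20652$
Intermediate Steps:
$j{\left(w,I \right)} = w \left(-4 + I\right)$
$\frac{-1962 + j{\left(-30,-50 \right)}}{4188 - 2532} = \frac{-1962 - 30 \left(-4 - 50\right)}{4188 - 2532} = \frac{-1962 - -1620}{1656} = \left(-1962 + 1620\right) \frac{1}{1656} = \left(-342\right) \frac{1}{1656} = - \frac{19}{92}$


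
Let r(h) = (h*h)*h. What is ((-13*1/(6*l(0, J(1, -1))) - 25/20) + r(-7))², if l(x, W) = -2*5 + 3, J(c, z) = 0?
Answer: 834689881/7056 ≈ 1.1830e+5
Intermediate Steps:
r(h) = h³ (r(h) = h²*h = h³)
l(x, W) = -7 (l(x, W) = -10 + 3 = -7)
((-13*1/(6*l(0, J(1, -1))) - 25/20) + r(-7))² = ((-13/((2*3)*(-7)) - 25/20) + (-7)³)² = ((-13/(6*(-7)) - 25*1/20) - 343)² = ((-13/(-42) - 5/4) - 343)² = ((-13*(-1/42) - 5/4) - 343)² = ((13/42 - 5/4) - 343)² = (-79/84 - 343)² = (-28891/84)² = 834689881/7056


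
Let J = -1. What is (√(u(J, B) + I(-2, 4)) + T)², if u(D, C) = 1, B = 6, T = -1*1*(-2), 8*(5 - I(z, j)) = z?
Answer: 81/4 ≈ 20.250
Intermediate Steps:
I(z, j) = 5 - z/8
T = 2 (T = -1*(-2) = 2)
(√(u(J, B) + I(-2, 4)) + T)² = (√(1 + (5 - ⅛*(-2))) + 2)² = (√(1 + (5 + ¼)) + 2)² = (√(1 + 21/4) + 2)² = (√(25/4) + 2)² = (5/2 + 2)² = (9/2)² = 81/4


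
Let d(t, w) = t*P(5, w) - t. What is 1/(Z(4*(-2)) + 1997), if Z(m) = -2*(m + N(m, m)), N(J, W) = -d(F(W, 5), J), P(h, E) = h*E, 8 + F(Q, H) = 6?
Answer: 1/2177 ≈ 0.00045935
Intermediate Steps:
F(Q, H) = -2 (F(Q, H) = -8 + 6 = -2)
P(h, E) = E*h
d(t, w) = -t + 5*t*w (d(t, w) = t*(w*5) - t = t*(5*w) - t = 5*t*w - t = -t + 5*t*w)
N(J, W) = -2 + 10*J (N(J, W) = -(-2)*(-1 + 5*J) = -(2 - 10*J) = -2 + 10*J)
Z(m) = 4 - 22*m (Z(m) = -2*(m + (-2 + 10*m)) = -2*(-2 + 11*m) = 4 - 22*m)
1/(Z(4*(-2)) + 1997) = 1/((4 - 88*(-2)) + 1997) = 1/((4 - 22*(-8)) + 1997) = 1/((4 + 176) + 1997) = 1/(180 + 1997) = 1/2177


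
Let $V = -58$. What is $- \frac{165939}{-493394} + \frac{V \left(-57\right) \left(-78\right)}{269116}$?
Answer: $- \frac{1086495843}{1747108154} \approx -0.62188$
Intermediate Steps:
$- \frac{165939}{-493394} + \frac{V \left(-57\right) \left(-78\right)}{269116} = - \frac{165939}{-493394} + \frac{\left(-58\right) \left(-57\right) \left(-78\right)}{269116} = \left(-165939\right) \left(- \frac{1}{493394}\right) + 3306 \left(-78\right) \frac{1}{269116} = \frac{165939}{493394} - \frac{3393}{3541} = - \frac{1086495843}{1747108154}$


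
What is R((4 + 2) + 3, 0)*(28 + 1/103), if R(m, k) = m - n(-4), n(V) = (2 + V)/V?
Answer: 49045/206 ≈ 238.08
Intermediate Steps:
n(V) = (2 + V)/V
R(m, k) = -1/2 + m (R(m, k) = m - (2 - 4)/(-4) = m - (-1)*(-2)/4 = m - 1*1/2 = m - 1/2 = -1/2 + m)
R((4 + 2) + 3, 0)*(28 + 1/103) = (-1/2 + ((4 + 2) + 3))*(28 + 1/103) = (-1/2 + (6 + 3))*(28 + 1/103) = (-1/2 + 9)*(2885/103) = (17/2)*(2885/103) = 49045/206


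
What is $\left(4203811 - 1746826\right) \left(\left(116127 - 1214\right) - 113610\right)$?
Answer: $3201451455$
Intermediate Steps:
$\left(4203811 - 1746826\right) \left(\left(116127 - 1214\right) - 113610\right) = 2456985 \left(\left(116127 - 1214\right) - 113610\right) = 2456985 \left(114913 - 113610\right) = 2456985 \cdot 1303 = 3201451455$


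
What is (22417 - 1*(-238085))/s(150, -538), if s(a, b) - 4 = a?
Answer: 11841/7 ≈ 1691.6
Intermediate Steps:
s(a, b) = 4 + a
(22417 - 1*(-238085))/s(150, -538) = (22417 - 1*(-238085))/(4 + 150) = (22417 + 238085)/154 = 260502*(1/154) = 11841/7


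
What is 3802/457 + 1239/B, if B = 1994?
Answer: 8147411/911258 ≈ 8.9408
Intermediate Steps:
3802/457 + 1239/B = 3802/457 + 1239/1994 = 8147411/911258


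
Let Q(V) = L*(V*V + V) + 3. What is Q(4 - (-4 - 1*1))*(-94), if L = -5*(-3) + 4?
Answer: -161022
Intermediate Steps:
L = 19 (L = 15 + 4 = 19)
Q(V) = 3 + 19*V + 19*V² (Q(V) = 19*(V*V + V) + 3 = 19*(V² + V) + 3 = 19*(V + V²) + 3 = (19*V + 19*V²) + 3 = 3 + 19*V + 19*V²)
Q(4 - (-4 - 1*1))*(-94) = (3 + 19*(4 - (-4 - 1*1)) + 19*(4 - (-4 - 1*1))²)*(-94) = (3 + 19*(4 - (-4 - 1)) + 19*(4 - (-4 - 1))²)*(-94) = (3 + 19*(4 - 1*(-5)) + 19*(4 - 1*(-5))²)*(-94) = (3 + 19*(4 + 5) + 19*(4 + 5)²)*(-94) = (3 + 19*9 + 19*9²)*(-94) = (3 + 171 + 19*81)*(-94) = (3 + 171 + 1539)*(-94) = 1713*(-94) = -161022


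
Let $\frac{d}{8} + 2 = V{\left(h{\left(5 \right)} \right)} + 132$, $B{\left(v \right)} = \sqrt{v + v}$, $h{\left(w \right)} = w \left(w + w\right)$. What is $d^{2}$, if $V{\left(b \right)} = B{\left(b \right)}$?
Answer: $1254400$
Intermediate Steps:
$h{\left(w \right)} = 2 w^{2}$ ($h{\left(w \right)} = w 2 w = 2 w^{2}$)
$B{\left(v \right)} = \sqrt{2} \sqrt{v}$ ($B{\left(v \right)} = \sqrt{2 v} = \sqrt{2} \sqrt{v}$)
$V{\left(b \right)} = \sqrt{2} \sqrt{b}$
$d = 1120$ ($d = -16 + 8 \left(\sqrt{2} \sqrt{2 \cdot 5^{2}} + 132\right) = -16 + 8 \left(\sqrt{2} \sqrt{2 \cdot 25} + 132\right) = -16 + 8 \left(\sqrt{2} \sqrt{50} + 132\right) = -16 + 8 \left(\sqrt{2} \cdot 5 \sqrt{2} + 132\right) = -16 + 8 \left(10 + 132\right) = -16 + 8 \cdot 142 = -16 + 1136 = 1120$)
$d^{2} = 1120^{2} = 1254400$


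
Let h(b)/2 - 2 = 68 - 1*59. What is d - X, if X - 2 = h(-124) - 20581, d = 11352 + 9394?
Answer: 41303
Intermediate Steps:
h(b) = 22 (h(b) = 4 + 2*(68 - 1*59) = 4 + 2*(68 - 59) = 4 + 2*9 = 4 + 18 = 22)
d = 20746
X = -20557 (X = 2 + (22 - 20581) = 2 - 20559 = -20557)
d - X = 20746 - 1*(-20557) = 20746 + 20557 = 41303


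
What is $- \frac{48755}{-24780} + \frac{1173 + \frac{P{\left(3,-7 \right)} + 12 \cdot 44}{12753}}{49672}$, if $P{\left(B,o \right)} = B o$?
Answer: $\frac{318023887}{159720316} \approx 1.9911$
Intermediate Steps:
$- \frac{48755}{-24780} + \frac{1173 + \frac{P{\left(3,-7 \right)} + 12 \cdot 44}{12753}}{49672} = - \frac{48755}{-24780} + \frac{1173 + \frac{3 \left(-7\right) + 12 \cdot 44}{12753}}{49672} = \left(-48755\right) \left(- \frac{1}{24780}\right) + \left(1173 + \left(-21 + 528\right) \frac{1}{12753}\right) \frac{1}{49672} = \frac{1393}{708} + \left(1173 + 507 \cdot \frac{1}{12753}\right) \frac{1}{49672} = \frac{1393}{708} + \left(1173 + \frac{13}{327}\right) \frac{1}{49672} = \frac{1393}{708} + \frac{383584}{327} \cdot \frac{1}{49672} = \frac{1393}{708} + \frac{47948}{2030343} = \frac{318023887}{159720316}$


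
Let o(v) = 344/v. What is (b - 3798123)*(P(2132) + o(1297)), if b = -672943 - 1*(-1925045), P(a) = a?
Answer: -7041143284508/1297 ≈ -5.4288e+9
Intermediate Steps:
b = 1252102 (b = -672943 + 1925045 = 1252102)
(b - 3798123)*(P(2132) + o(1297)) = (1252102 - 3798123)*(2132 + 344/1297) = -2546021*(2132 + 344*(1/1297)) = -2546021*(2132 + 344/1297) = -2546021*2765548/1297 = -7041143284508/1297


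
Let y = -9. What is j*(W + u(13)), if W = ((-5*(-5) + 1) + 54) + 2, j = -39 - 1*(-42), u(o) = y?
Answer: 219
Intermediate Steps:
u(o) = -9
j = 3 (j = -39 + 42 = 3)
W = 82 (W = ((25 + 1) + 54) + 2 = (26 + 54) + 2 = 80 + 2 = 82)
j*(W + u(13)) = 3*(82 - 9) = 3*73 = 219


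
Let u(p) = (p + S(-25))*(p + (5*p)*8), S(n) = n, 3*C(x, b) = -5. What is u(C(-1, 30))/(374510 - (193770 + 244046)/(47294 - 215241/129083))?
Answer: 50058016520200/10287858483240219 ≈ 0.0048657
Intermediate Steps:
C(x, b) = -5/3 (C(x, b) = (⅓)*(-5) = -5/3)
u(p) = 41*p*(-25 + p) (u(p) = (p - 25)*(p + (5*p)*8) = (-25 + p)*(p + 40*p) = (-25 + p)*(41*p) = 41*p*(-25 + p))
u(C(-1, 30))/(374510 - (193770 + 244046)/(47294 - 215241/129083)) = (41*(-5/3)*(-25 - 5/3))/(374510 - (193770 + 244046)/(47294 - 215241/129083)) = (41*(-5/3)*(-80/3))/(374510 - 437816/(47294 - 215241*1/129083)) = 16400/(9*(374510 - 437816/(47294 - 215241/129083))) = 16400/(9*(374510 - 437816/6104636161/129083)) = 16400/(9*(374510 - 437816*129083/6104636161)) = 16400/(9*(374510 - 1*56514602728/6104636161)) = 16400/(9*(374510 - 56514602728/6104636161)) = 16400/(9*(2286190774053382/6104636161)) = (16400/9)*(6104636161/2286190774053382) = 50058016520200/10287858483240219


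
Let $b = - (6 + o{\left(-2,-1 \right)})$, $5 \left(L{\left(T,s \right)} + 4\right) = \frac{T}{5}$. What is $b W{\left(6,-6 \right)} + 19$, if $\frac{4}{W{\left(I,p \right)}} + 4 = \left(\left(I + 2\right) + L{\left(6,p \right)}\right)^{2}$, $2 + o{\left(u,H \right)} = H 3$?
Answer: $\frac{40871}{2184} \approx 18.714$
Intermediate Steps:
$L{\left(T,s \right)} = -4 + \frac{T}{25}$ ($L{\left(T,s \right)} = -4 + \frac{T \frac{1}{5}}{5} = -4 + \frac{\frac{1}{5} T}{5} = -4 + \frac{T}{25}$)
$o{\left(u,H \right)} = -2 + 3 H$ ($o{\left(u,H \right)} = -2 + H 3 = -2 + 3 H$)
$b = -1$ ($b = - (6 + \left(-2 + 3 \left(-1\right)\right)) = - (6 - 5) = \left(-1\right) 1 = -1$)
$W{\left(I,p \right)} = \frac{4}{-4 + \left(- \frac{44}{25} + I\right)^{2}}$ ($W{\left(I,p \right)} = \frac{4}{-4 + \left(\left(I + 2\right) + \left(-4 + \frac{1}{25} \cdot 6\right)\right)^{2}} = \frac{4}{-4 + \left(\left(2 + I\right) + \left(-4 + \frac{6}{25}\right)\right)^{2}} = \frac{4}{-4 + \left(\left(2 + I\right) - \frac{94}{25}\right)^{2}} = \frac{4}{-4 + \left(- \frac{44}{25} + I\right)^{2}}$)
$b W{\left(6,-6 \right)} + 19 = - \frac{2500}{-2500 + \left(-44 + 25 \cdot 6\right)^{2}} + 19 = - \frac{2500}{-2500 + \left(-44 + 150\right)^{2}} + 19 = - \frac{2500}{-2500 + 106^{2}} + 19 = - \frac{2500}{-2500 + 11236} + 19 = - \frac{2500}{8736} + 19 = \left(-1\right) \frac{625}{2184} + 19 = - \frac{625}{2184} + 19 = \frac{40871}{2184}$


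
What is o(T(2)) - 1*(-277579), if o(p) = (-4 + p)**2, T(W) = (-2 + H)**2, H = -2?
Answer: 277723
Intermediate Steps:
T(W) = 16 (T(W) = (-2 - 2)**2 = (-4)**2 = 16)
o(T(2)) - 1*(-277579) = (-4 + 16)**2 - 1*(-277579) = 12**2 + 277579 = 144 + 277579 = 277723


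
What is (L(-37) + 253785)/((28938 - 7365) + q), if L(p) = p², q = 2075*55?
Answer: 127577/67849 ≈ 1.8803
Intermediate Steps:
q = 114125
(L(-37) + 253785)/((28938 - 7365) + q) = ((-37)² + 253785)/((28938 - 7365) + 114125) = (1369 + 253785)/(21573 + 114125) = 255154/135698 = 255154*(1/135698) = 127577/67849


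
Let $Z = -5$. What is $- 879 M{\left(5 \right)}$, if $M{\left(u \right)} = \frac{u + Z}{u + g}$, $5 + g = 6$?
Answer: $0$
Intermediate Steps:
$g = 1$ ($g = -5 + 6 = 1$)
$M{\left(u \right)} = \frac{-5 + u}{1 + u}$ ($M{\left(u \right)} = \frac{u - 5}{u + 1} = \frac{-5 + u}{1 + u}$)
$- 879 M{\left(5 \right)} = - 879 \frac{-5 + 5}{1 + 5} = - 879 \cdot \frac{1}{6} \cdot 0 = \left(-879\right) 0 = 0$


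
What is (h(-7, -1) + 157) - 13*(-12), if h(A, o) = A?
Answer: 306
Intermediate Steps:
(h(-7, -1) + 157) - 13*(-12) = (-7 + 157) - 13*(-12) = 150 + 156 = 306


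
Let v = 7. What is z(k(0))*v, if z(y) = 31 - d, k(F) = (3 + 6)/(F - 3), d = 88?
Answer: -399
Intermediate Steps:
k(F) = 9/(-3 + F)
z(y) = -57 (z(y) = 31 - 1*88 = 31 - 88 = -57)
z(k(0))*v = -57*7 = -399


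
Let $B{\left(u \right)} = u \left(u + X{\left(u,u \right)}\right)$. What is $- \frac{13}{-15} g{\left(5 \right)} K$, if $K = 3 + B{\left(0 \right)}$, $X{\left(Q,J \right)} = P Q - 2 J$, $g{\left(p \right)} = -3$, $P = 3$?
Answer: $- \frac{39}{5} \approx -7.8$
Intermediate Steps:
$X{\left(Q,J \right)} = - 2 J + 3 Q$ ($X{\left(Q,J \right)} = 3 Q - 2 J = - 2 J + 3 Q$)
$B{\left(u \right)} = 2 u^{2}$ ($B{\left(u \right)} = u \left(u + \left(- 2 u + 3 u\right)\right) = u \left(u + u\right) = u 2 u = 2 u^{2}$)
$K = 3$ ($K = 3 + 2 \cdot 0^{2} = 3 + 2 \cdot 0 = 3 + 0 = 3$)
$- \frac{13}{-15} g{\left(5 \right)} K = - \frac{13}{-15} \left(-3\right) 3 = \left(-13\right) \left(- \frac{1}{15}\right) \left(-3\right) 3 = \frac{13}{15} \left(-3\right) 3 = \left(- \frac{13}{5}\right) 3 = - \frac{39}{5}$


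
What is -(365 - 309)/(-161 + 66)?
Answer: 56/95 ≈ 0.58947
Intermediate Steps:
-(365 - 309)/(-161 + 66) = -56/(-95) = -56*(-1)/95 = -1*(-56/95) = 56/95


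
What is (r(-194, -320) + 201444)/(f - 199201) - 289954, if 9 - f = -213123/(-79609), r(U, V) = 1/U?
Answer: -892015183122636091/3076391675894 ≈ -2.8996e+5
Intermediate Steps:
f = 503358/79609 (f = 9 - (-213123)/(-79609) = 9 - (-213123)*(-1)/79609 = 9 - 1*213123/79609 = 9 - 213123/79609 = 503358/79609 ≈ 6.3229)
(r(-194, -320) + 201444)/(f - 199201) - 289954 = (1/(-194) + 201444)/(503358/79609 - 199201) - 289954 = (-1/194 + 201444)/(-15857689051/79609) - 289954 = (39080135/194)*(-79609/15857689051) - 289954 = -3111130467215/3076391675894 - 289954 = -892015183122636091/3076391675894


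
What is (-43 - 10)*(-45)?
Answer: 2385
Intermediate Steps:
(-43 - 10)*(-45) = -53*(-45) = 2385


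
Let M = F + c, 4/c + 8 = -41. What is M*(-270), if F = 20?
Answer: -263520/49 ≈ -5378.0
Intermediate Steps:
c = -4/49 (c = 4/(-8 - 41) = 4/(-49) = 4*(-1/49) = -4/49 ≈ -0.081633)
M = 976/49 (M = 20 - 4/49 = 976/49 ≈ 19.918)
M*(-270) = (976/49)*(-270) = -263520/49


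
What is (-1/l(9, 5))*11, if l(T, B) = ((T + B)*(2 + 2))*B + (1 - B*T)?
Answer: -11/236 ≈ -0.046610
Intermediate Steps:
l(T, B) = 1 + B*(4*B + 4*T) - B*T (l(T, B) = ((B + T)*4)*B + (1 - B*T) = (4*B + 4*T)*B + (1 - B*T) = B*(4*B + 4*T) + (1 - B*T) = 1 + B*(4*B + 4*T) - B*T)
(-1/l(9, 5))*11 = (-1/(1 + 4*5² + 3*5*9))*11 = (-1/(1 + 4*25 + 135))*11 = (-1/(1 + 100 + 135))*11 = (-1/236)*11 = ((1/236)*(-1))*11 = -1/236*11 = -11/236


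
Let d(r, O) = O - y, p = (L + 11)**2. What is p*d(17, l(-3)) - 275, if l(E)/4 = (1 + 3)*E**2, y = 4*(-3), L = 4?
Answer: 34825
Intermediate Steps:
y = -12
l(E) = 16*E**2 (l(E) = 4*((1 + 3)*E**2) = 4*(4*E**2) = 16*E**2)
p = 225 (p = (4 + 11)**2 = 15**2 = 225)
d(r, O) = 12 + O (d(r, O) = O - 1*(-12) = O + 12 = 12 + O)
p*d(17, l(-3)) - 275 = 225*(12 + 16*(-3)**2) - 275 = 225*(12 + 16*9) - 275 = 225*(12 + 144) - 275 = 225*156 - 275 = 35100 - 275 = 34825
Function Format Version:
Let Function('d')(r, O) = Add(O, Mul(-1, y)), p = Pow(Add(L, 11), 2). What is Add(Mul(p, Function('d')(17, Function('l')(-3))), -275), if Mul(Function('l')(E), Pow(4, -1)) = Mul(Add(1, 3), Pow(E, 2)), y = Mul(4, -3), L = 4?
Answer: 34825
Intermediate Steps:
y = -12
Function('l')(E) = Mul(16, Pow(E, 2)) (Function('l')(E) = Mul(4, Mul(Add(1, 3), Pow(E, 2))) = Mul(4, Mul(4, Pow(E, 2))) = Mul(16, Pow(E, 2)))
p = 225 (p = Pow(Add(4, 11), 2) = Pow(15, 2) = 225)
Function('d')(r, O) = Add(12, O) (Function('d')(r, O) = Add(O, Mul(-1, -12)) = Add(O, 12) = Add(12, O))
Add(Mul(p, Function('d')(17, Function('l')(-3))), -275) = Add(Mul(225, Add(12, Mul(16, Pow(-3, 2)))), -275) = Add(Mul(225, Add(12, Mul(16, 9))), -275) = Add(Mul(225, Add(12, 144)), -275) = Add(Mul(225, 156), -275) = Add(35100, -275) = 34825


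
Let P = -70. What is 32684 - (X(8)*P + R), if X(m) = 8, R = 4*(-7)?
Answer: 33272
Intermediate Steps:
R = -28
32684 - (X(8)*P + R) = 32684 - (8*(-70) - 28) = 32684 - (-560 - 28) = 32684 - 1*(-588) = 32684 + 588 = 33272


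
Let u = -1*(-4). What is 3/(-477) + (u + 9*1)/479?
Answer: 1588/76161 ≈ 0.020851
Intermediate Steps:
u = 4
3/(-477) + (u + 9*1)/479 = 3/(-477) + (4 + 9*1)/479 = 3*(-1/477) + (4 + 9)*(1/479) = -1/159 + 13*(1/479) = -1/159 + 13/479 = 1588/76161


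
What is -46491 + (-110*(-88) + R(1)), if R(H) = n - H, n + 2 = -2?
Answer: -36816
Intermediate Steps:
n = -4 (n = -2 - 2 = -4)
R(H) = -4 - H
-46491 + (-110*(-88) + R(1)) = -46491 + (-110*(-88) + (-4 - 1*1)) = -46491 + (9680 + (-4 - 1)) = -46491 + (9680 - 5) = -46491 + 9675 = -36816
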